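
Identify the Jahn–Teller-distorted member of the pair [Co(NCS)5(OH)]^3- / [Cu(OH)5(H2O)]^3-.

[Cu(OH)5(H2O)]^3-

[Co(NCS)5(OH)]^3-: Each isothiocyanate is −1; each hydroxide is −1; balancing the −3 overall charge requires Co(III). Co sits in group 9, so the d-electron count is 9 − 3 = 6. Co(III) has an exceptionally large octahedral splitting and is low-spin with essentially every ligand except fluoride. The d⁶ configuration leaves the e_g set evenly filled (or empty) — no strong Jahn–Teller driving force.
[Cu(OH)5(H2O)]^3-: Each hydroxide is −1; water is neutral; balancing the −3 overall charge requires Cu(II). Cu sits in group 11, so the d-electron count is 11 − 2 = 9. The t₂g⁶e_g³ configuration has an unevenly filled e_g set; the Jahn–Teller theorem predicts a tetragonal distortion (typically axial elongation) to lift the degeneracy.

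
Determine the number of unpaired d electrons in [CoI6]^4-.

Summing ligand charges against the −4 overall charge gives an oxidation state of +2 for cobalt.
Group 9 minus oxidation state 2 gives a d⁷ configuration.
The spin state decides the count: Iodide is a weak-field ligand for a first-row metal, so the complex is high-spin.
An octahedral high-spin d⁷ ion is t₂g⁵e_g², giving 3 unpaired electrons.

3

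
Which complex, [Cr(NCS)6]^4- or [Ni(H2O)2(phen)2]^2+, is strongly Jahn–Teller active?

[Cr(NCS)6]^4-

[Cr(NCS)6]^4-: Summing ligand charges against the −4 overall charge gives an oxidation state of +2 for chromium. Cr sits in group 6, so the d-electron count is 6 − 2 = 4. Isothiocyanate is a weak-field ligand for a first-row metal, so the complex is high-spin. The t₂g³e_g¹ (high-spin) configuration has an unevenly filled e_g set; the Jahn–Teller theorem predicts a tetragonal distortion (typically axial elongation) to lift the degeneracy.
[Ni(H2O)2(phen)2]^2+: Ligand charges: water is neutral; 1,10-phenanthroline is neutral. With an overall charge of +2 the nickel centre must be in the +2 oxidation state. Ni sits in group 10, so the d-electron count is 10 − 2 = 8. The d⁸ configuration leaves the e_g set evenly filled (or empty) — no strong Jahn–Teller driving force.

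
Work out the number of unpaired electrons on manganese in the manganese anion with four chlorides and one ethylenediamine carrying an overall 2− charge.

Each chloride is −1; ethylenediamine is neutral; balancing the −2 overall charge requires Mn(II).
Group 7 minus oxidation state 2 gives a d⁵ configuration.
Counting donor atoms: 4×chloride (monodentate) → 4 donors; 1×ethylenediamine (bidentate) → 2 donors. Coordination number = 6.
The spin state decides the count: Chloride is a weak-field ligand for a first-row metal, so the complex is high-spin.
An octahedral high-spin d⁵ ion is t₂g³e_g², giving 5 unpaired electrons.

5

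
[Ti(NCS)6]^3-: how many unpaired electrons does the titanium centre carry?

1 unpaired electron

Ligand charges: each isothiocyanate is −1. With an overall charge of −3 the titanium centre must be in the +3 oxidation state.
Group 4 minus oxidation state 3 gives a d¹ configuration.
In an octahedral field the d¹ configuration is t₂g¹e_g⁰ (only one arrangement possible), giving 1 unpaired electron.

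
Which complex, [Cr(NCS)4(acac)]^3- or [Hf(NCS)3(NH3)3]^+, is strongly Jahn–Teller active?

[Cr(NCS)4(acac)]^3-

[Cr(NCS)4(acac)]^3-: Each isothiocyanate is −1; each acetylacetonate is −1; balancing the −3 overall charge requires Cr(II). Chromium is a group-6 element; Cr(II) is therefore d⁴. Acetylacetonate and isothiocyanate are weak-field ligands for a first-row metal, so the complex is high-spin. The t₂g³e_g¹ (high-spin) configuration has an unevenly filled e_g set; the Jahn–Teller theorem predicts a tetragonal distortion (typically axial elongation) to lift the degeneracy.
[Hf(NCS)3(NH3)3]^+: Each isothiocyanate is −1; ammonia is neutral; balancing the +1 overall charge requires Hf(IV). Group 4 minus oxidation state 4 gives a d⁰ configuration. The d⁰ configuration leaves the e_g set evenly filled (or empty) — no strong Jahn–Teller driving force.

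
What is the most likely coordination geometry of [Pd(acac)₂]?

square planar

Each acetylacetonate is −1; balancing the 0 overall charge requires Pd(II).
Group 10 minus oxidation state 2 gives a d⁸ configuration.
Counting donor atoms: 2×acetylacetonate (bidentate) → 4 donors. Coordination number = 4.
A 4d d⁸ ion has a large crystal-field splitting; square planar leaves the high-energy d_{x²−y²} orbital empty and maximises CFSE.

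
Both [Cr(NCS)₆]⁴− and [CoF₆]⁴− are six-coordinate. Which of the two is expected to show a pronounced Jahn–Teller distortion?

[Cr(NCS)₆]⁴−

[Cr(NCS)₆]⁴−: Each isothiocyanate is −1; balancing the −4 overall charge requires Cr(II). Chromium is a group-6 element; Cr(II) is therefore d⁴. Isothiocyanate is a weak-field ligand for a first-row metal, so the complex is high-spin. The t₂g³e_g¹ (high-spin) configuration has an unevenly filled e_g set; the Jahn–Teller theorem predicts a tetragonal distortion (typically axial elongation) to lift the degeneracy.
[CoF₆]⁴−: Ligand charges: each fluoride is −1. With an overall charge of −4 the cobalt centre must be in the +2 oxidation state. Group 9 minus oxidation state 2 gives a d⁷ configuration. Fluoride is a weak-field ligand for a first-row metal, so the complex is high-spin. The d⁷ configuration leaves the e_g set evenly filled (or empty) — no strong Jahn–Teller driving force.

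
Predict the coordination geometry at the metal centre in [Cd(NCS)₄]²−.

tetrahedral

Ligand charges: each isothiocyanate is −1. With an overall charge of −2 the cadmium centre must be in the +2 oxidation state.
Group 12 minus oxidation state 2 gives a d¹⁰ configuration.
With 4 monodentate ligands the coordination number is 4.
A d¹⁰ ion has no crystal-field stabilisation preference between square planar and tetrahedral, so four ligands adopt the sterically favoured tetrahedral geometry.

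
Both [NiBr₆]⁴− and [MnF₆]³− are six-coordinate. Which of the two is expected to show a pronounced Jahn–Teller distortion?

[MnF₆]³−

[NiBr₆]⁴−: Summing ligand charges against the −4 overall charge gives an oxidation state of +2 for nickel. Group 10 minus oxidation state 2 gives a d⁸ configuration. The d⁸ configuration leaves the e_g set evenly filled (or empty) — no strong Jahn–Teller driving force.
[MnF₆]³−: Each fluoride is −1; balancing the −3 overall charge requires Mn(III). Mn sits in group 7, so the d-electron count is 7 − 3 = 4. Fluoride is a weak-field ligand for a first-row metal, so the complex is high-spin. The t₂g³e_g¹ (high-spin) configuration has an unevenly filled e_g set; the Jahn–Teller theorem predicts a tetragonal distortion (typically axial elongation) to lift the degeneracy.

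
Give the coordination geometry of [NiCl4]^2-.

tetrahedral

Each chloride is −1; balancing the −2 overall charge requires Ni(II).
Ni sits in group 10, so the d-electron count is 10 − 2 = 8.
With 4 monodentate ligands the coordination number is 4.
Chloride is a weak-field ligand.
With weak-field ligands the CFSE gain from square planar is small, so a 3d d⁸ ion takes the sterically preferred tetrahedral geometry.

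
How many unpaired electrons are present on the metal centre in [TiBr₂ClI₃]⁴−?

2

Ligand charges: each bromide is −1; each chloride is −1; each iodide is −1. With an overall charge of −4 the titanium centre must be in the +2 oxidation state.
Titanium is a group-4 element; Ti(II) is therefore d².
In an octahedral field the d² configuration is t₂g²e_g⁰ (only one arrangement possible), giving 2 unpaired electrons.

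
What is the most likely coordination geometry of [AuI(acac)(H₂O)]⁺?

Summing ligand charges against the +1 overall charge gives an oxidation state of +3 for gold.
Gold is a group-11 element; Au(III) is therefore d⁸.
Counting donor atoms: 1×iodide (monodentate) → 1 donor; 1×acetylacetonate (bidentate) → 2 donors; 1×water (monodentate) → 1 donor. Coordination number = 4.
A 5d d⁸ ion has a large crystal-field splitting; square planar leaves the high-energy d_{x²−y²} orbital empty and maximises CFSE.

square planar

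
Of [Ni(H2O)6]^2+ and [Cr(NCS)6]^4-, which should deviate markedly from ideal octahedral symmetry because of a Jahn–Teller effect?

[Cr(NCS)6]^4-

[Ni(H2O)6]^2+: Ligand charges: water is neutral. With an overall charge of +2 the nickel centre must be in the +2 oxidation state. Group 10 minus oxidation state 2 gives a d⁸ configuration. The d⁸ configuration leaves the e_g set evenly filled (or empty) — no strong Jahn–Teller driving force.
[Cr(NCS)6]^4-: Each isothiocyanate is −1; balancing the −4 overall charge requires Cr(II). Group 6 minus oxidation state 2 gives a d⁴ configuration. Isothiocyanate is a weak-field ligand for a first-row metal, so the complex is high-spin. The t₂g³e_g¹ (high-spin) configuration has an unevenly filled e_g set; the Jahn–Teller theorem predicts a tetragonal distortion (typically axial elongation) to lift the degeneracy.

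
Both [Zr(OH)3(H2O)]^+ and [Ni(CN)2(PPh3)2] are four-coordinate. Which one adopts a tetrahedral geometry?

For [Zr(OH)3(H2O)]^+: Ligand charges: each hydroxide is −1; water is neutral. With an overall charge of +1 the zirconium centre must be in the +4 oxidation state. Zirconium is a group-4 element; Zr(IV) is therefore d⁰. A d⁰ ion has no crystal-field stabilisation preference between square planar and tetrahedral, so four ligands adopt the sterically favoured tetrahedral geometry. → tetrahedral.
For [Ni(CN)2(PPh3)2]: Each cyanide is −1; triphenylphosphine is neutral; balancing the 0 overall charge requires Ni(II). Nickel is a group-10 element; Ni(II) is therefore d⁸. Cyanide and triphenylphosphine are strong-field ligands (high in the spectrochemical series). A 3d d⁸ ion with strong-field ligands gains enough CFSE to favour square planar over tetrahedral. → square planar.

[Zr(OH)3(H2O)]^+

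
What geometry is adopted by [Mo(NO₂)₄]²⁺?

tetrahedral

Ligand charges: each nitro (N-bound nitrite) is −1. With an overall charge of +2 the molybdenum centre must be in the +6 oxidation state.
Molybdenum is a group-6 element; Mo(VI) is therefore d⁰.
With 4 monodentate ligands the coordination number is 4.
A d⁰ ion has no crystal-field stabilisation preference between square planar and tetrahedral, so four ligands adopt the sterically favoured tetrahedral geometry.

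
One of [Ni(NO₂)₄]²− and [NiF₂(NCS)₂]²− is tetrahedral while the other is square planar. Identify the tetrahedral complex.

[NiF₂(NCS)₂]²−

For [Ni(NO₂)₄]²−: Summing ligand charges against the −2 overall charge gives an oxidation state of +2 for nickel. Group 10 minus oxidation state 2 gives a d⁸ configuration. Nitro (N-bound nitrite) is a strong-field ligand (high in the spectrochemical series). A 3d d⁸ ion with strong-field ligands gains enough CFSE to favour square planar over tetrahedral. → square planar.
For [NiF₂(NCS)₂]²−: Each fluoride is −1; each isothiocyanate is −1; balancing the −2 overall charge requires Ni(II). Ni sits in group 10, so the d-electron count is 10 − 2 = 8. Fluoride and isothiocyanate are weak-field ligands. With weak-field ligands the CFSE gain from square planar is small, so a 3d d⁸ ion takes the sterically preferred tetrahedral geometry. → tetrahedral.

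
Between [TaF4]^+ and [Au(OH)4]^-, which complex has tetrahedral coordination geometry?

[TaF4]^+

For [TaF4]^+: Each fluoride is −1; balancing the +1 overall charge requires Ta(V). Group 5 minus oxidation state 5 gives a d⁰ configuration. A d⁰ ion has no crystal-field stabilisation preference between square planar and tetrahedral, so four ligands adopt the sterically favoured tetrahedral geometry. → tetrahedral.
For [Au(OH)4]^-: Each hydroxide is −1; balancing the −1 overall charge requires Au(III). Group 11 minus oxidation state 3 gives a d⁸ configuration. A 5d d⁸ ion has a large crystal-field splitting; square planar leaves the high-energy d_{x²−y²} orbital empty and maximises CFSE. → square planar.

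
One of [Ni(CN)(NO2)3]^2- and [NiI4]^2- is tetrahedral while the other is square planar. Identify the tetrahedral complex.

[NiI4]^2-

For [Ni(CN)(NO2)3]^2-: Ligand charges: each cyanide is −1; each nitro (N-bound nitrite) is −1. With an overall charge of −2 the nickel centre must be in the +2 oxidation state. Ni sits in group 10, so the d-electron count is 10 − 2 = 8. Cyanide and nitro (N-bound nitrite) are strong-field ligands (high in the spectrochemical series). A 3d d⁸ ion with strong-field ligands gains enough CFSE to favour square planar over tetrahedral. → square planar.
For [NiI4]^2-: Each iodide is −1; balancing the −2 overall charge requires Ni(II). Group 10 minus oxidation state 2 gives a d⁸ configuration. Iodide is a weak-field ligand. With weak-field ligands the CFSE gain from square planar is small, so a 3d d⁸ ion takes the sterically preferred tetrahedral geometry. → tetrahedral.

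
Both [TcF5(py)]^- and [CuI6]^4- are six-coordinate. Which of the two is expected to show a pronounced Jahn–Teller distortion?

[TcF5(py)]^-: Ligand charges: each fluoride is −1; pyridine is neutral. With an overall charge of −1 the technetium centre must be in the +4 oxidation state. Tc sits in group 7, so the d-electron count is 7 − 4 = 3. The d³ configuration leaves the e_g set evenly filled (or empty) — no strong Jahn–Teller driving force.
[CuI6]^4-: Ligand charges: each iodide is −1. With an overall charge of −4 the copper centre must be in the +2 oxidation state. Copper is a group-11 element; Cu(II) is therefore d⁹. The t₂g⁶e_g³ configuration has an unevenly filled e_g set; the Jahn–Teller theorem predicts a tetragonal distortion (typically axial elongation) to lift the degeneracy.

[CuI6]^4-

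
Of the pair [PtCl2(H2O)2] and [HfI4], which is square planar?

[PtCl2(H2O)2]

For [PtCl2(H2O)2]: Summing ligand charges against the 0 overall charge gives an oxidation state of +2 for platinum. Platinum is a group-10 element; Pt(II) is therefore d⁸. A 5d d⁸ ion has a large crystal-field splitting; square planar leaves the high-energy d_{x²−y²} orbital empty and maximises CFSE. → square planar.
For [HfI4]: Ligand charges: each iodide is −1. With an overall charge of 0 the hafnium centre must be in the +4 oxidation state. Hf sits in group 4, so the d-electron count is 4 − 4 = 0. A d⁰ ion has no crystal-field stabilisation preference between square planar and tetrahedral, so four ligands adopt the sterically favoured tetrahedral geometry. → tetrahedral.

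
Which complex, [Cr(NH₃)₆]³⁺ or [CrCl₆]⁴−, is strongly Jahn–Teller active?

[CrCl₆]⁴−

[Cr(NH₃)₆]³⁺: Ammonia is neutral; balancing the +3 overall charge requires Cr(III). Group 6 minus oxidation state 3 gives a d³ configuration. The d³ configuration leaves the e_g set evenly filled (or empty) — no strong Jahn–Teller driving force.
[CrCl₆]⁴−: Ligand charges: each chloride is −1. With an overall charge of −4 the chromium centre must be in the +2 oxidation state. Cr sits in group 6, so the d-electron count is 6 − 2 = 4. Chloride is a weak-field ligand for a first-row metal, so the complex is high-spin. The t₂g³e_g¹ (high-spin) configuration has an unevenly filled e_g set; the Jahn–Teller theorem predicts a tetragonal distortion (typically axial elongation) to lift the degeneracy.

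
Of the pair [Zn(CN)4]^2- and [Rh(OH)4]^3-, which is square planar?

[Rh(OH)4]^3-

For [Zn(CN)4]^2-: Each cyanide is −1; balancing the −2 overall charge requires Zn(II). Group 12 minus oxidation state 2 gives a d¹⁰ configuration. A d¹⁰ ion has no crystal-field stabilisation preference between square planar and tetrahedral, so four ligands adopt the sterically favoured tetrahedral geometry. → tetrahedral.
For [Rh(OH)4]^3-: Summing ligand charges against the −3 overall charge gives an oxidation state of +1 for rhodium. Rhodium is a group-9 element; Rh(I) is therefore d⁸. A 4d d⁸ ion has a large crystal-field splitting; square planar leaves the high-energy d_{x²−y²} orbital empty and maximises CFSE. → square planar.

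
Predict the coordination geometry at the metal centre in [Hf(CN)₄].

tetrahedral

Each cyanide is −1; balancing the 0 overall charge requires Hf(IV).
Group 4 minus oxidation state 4 gives a d⁰ configuration.
Coordination number: 4.
A d⁰ ion has no crystal-field stabilisation preference between square planar and tetrahedral, so four ligands adopt the sterically favoured tetrahedral geometry.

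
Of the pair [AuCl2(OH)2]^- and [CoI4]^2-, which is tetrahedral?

For [AuCl2(OH)2]^-: Ligand charges: each chloride is −1; each hydroxide is −1. With an overall charge of −1 the gold centre must be in the +3 oxidation state. Au sits in group 11, so the d-electron count is 11 − 3 = 8. A 5d d⁸ ion has a large crystal-field splitting; square planar leaves the high-energy d_{x²−y²} orbital empty and maximises CFSE. → square planar.
For [CoI4]^2-: Each iodide is −1; balancing the −2 overall charge requires Co(II). Co sits in group 9, so the d-electron count is 9 − 2 = 7. For a high-spin 3d d⁷ ion with weak-field ligands the small Δₜ gives little square-planar CFSE advantage, so four ligands adopt the sterically favoured tetrahedral geometry. → tetrahedral.

[CoI4]^2-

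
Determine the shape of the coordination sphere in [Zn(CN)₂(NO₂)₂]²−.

tetrahedral

Ligand charges: each cyanide is −1; each nitro (N-bound nitrite) is −1. With an overall charge of −2 the zinc centre must be in the +2 oxidation state.
Group 12 minus oxidation state 2 gives a d¹⁰ configuration.
With 4 monodentate ligands the coordination number is 4.
A d¹⁰ ion has no crystal-field stabilisation preference between square planar and tetrahedral, so four ligands adopt the sterically favoured tetrahedral geometry.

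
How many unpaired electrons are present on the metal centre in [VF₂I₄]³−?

2 unpaired electrons

Summing ligand charges against the −3 overall charge gives an oxidation state of +3 for vanadium.
Vanadium is a group-5 element; V(III) is therefore d².
In an octahedral field the d² configuration is t₂g²e_g⁰ (only one arrangement possible), giving 2 unpaired electrons.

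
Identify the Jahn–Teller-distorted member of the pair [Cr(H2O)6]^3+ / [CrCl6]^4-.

[Cr(H2O)6]^3+: Summing ligand charges against the +3 overall charge gives an oxidation state of +3 for chromium. Chromium is a group-6 element; Cr(III) is therefore d³. The d³ configuration leaves the e_g set evenly filled (or empty) — no strong Jahn–Teller driving force.
[CrCl6]^4-: Each chloride is −1; balancing the −4 overall charge requires Cr(II). Cr sits in group 6, so the d-electron count is 6 − 2 = 4. Chloride is a weak-field ligand for a first-row metal, so the complex is high-spin. The t₂g³e_g¹ (high-spin) configuration has an unevenly filled e_g set; the Jahn–Teller theorem predicts a tetragonal distortion (typically axial elongation) to lift the degeneracy.

[CrCl6]^4-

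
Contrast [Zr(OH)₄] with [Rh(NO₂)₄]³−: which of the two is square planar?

For [Zr(OH)₄]: Summing ligand charges against the 0 overall charge gives an oxidation state of +4 for zirconium. Zirconium is a group-4 element; Zr(IV) is therefore d⁰. A d⁰ ion has no crystal-field stabilisation preference between square planar and tetrahedral, so four ligands adopt the sterically favoured tetrahedral geometry. → tetrahedral.
For [Rh(NO₂)₄]³−: Each nitro (N-bound nitrite) is −1; balancing the −3 overall charge requires Rh(I). Group 9 minus oxidation state 1 gives a d⁸ configuration. A 4d d⁸ ion has a large crystal-field splitting; square planar leaves the high-energy d_{x²−y²} orbital empty and maximises CFSE. → square planar.

[Rh(NO₂)₄]³−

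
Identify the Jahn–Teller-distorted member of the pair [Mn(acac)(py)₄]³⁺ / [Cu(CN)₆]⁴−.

[Mn(acac)(py)₄]³⁺: Each acetylacetonate is −1; pyridine is neutral; balancing the +3 overall charge requires Mn(IV). Mn sits in group 7, so the d-electron count is 7 − 4 = 3. The d³ configuration leaves the e_g set evenly filled (or empty) — no strong Jahn–Teller driving force.
[Cu(CN)₆]⁴−: Each cyanide is −1; balancing the −4 overall charge requires Cu(II). Cu sits in group 11, so the d-electron count is 11 − 2 = 9. The t₂g⁶e_g³ configuration has an unevenly filled e_g set; the Jahn–Teller theorem predicts a tetragonal distortion (typically axial elongation) to lift the degeneracy.

[Cu(CN)₆]⁴−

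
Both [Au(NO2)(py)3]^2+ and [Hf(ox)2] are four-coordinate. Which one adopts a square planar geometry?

For [Au(NO2)(py)3]^2+: Each nitro (N-bound nitrite) is −1; pyridine is neutral; balancing the +2 overall charge requires Au(III). Au sits in group 11, so the d-electron count is 11 − 3 = 8. A 5d d⁸ ion has a large crystal-field splitting; square planar leaves the high-energy d_{x²−y²} orbital empty and maximises CFSE. → square planar.
For [Hf(ox)2]: Each oxalate is −2; balancing the 0 overall charge requires Hf(IV). Hafnium is a group-4 element; Hf(IV) is therefore d⁰. A d⁰ ion has no crystal-field stabilisation preference between square planar and tetrahedral, so four ligands adopt the sterically favoured tetrahedral geometry. → tetrahedral.

[Au(NO2)(py)3]^2+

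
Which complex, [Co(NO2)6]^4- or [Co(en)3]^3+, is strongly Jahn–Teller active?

[Co(NO2)6]^4-: Ligand charges: each nitro (N-bound nitrite) is −1. With an overall charge of −4 the cobalt centre must be in the +2 oxidation state. Group 9 minus oxidation state 2 gives a d⁷ configuration. Nitro (N-bound nitrite) is a strong-field ligand (high in the spectrochemical series) for a first-row metal, so the complex is low-spin. The t₂g⁶e_g¹ (low-spin) configuration has an unevenly filled e_g set; the Jahn–Teller theorem predicts a tetragonal distortion (typically axial elongation) to lift the degeneracy.
[Co(en)3]^3+: Ethylenediamine is neutral; balancing the +3 overall charge requires Co(III). Group 9 minus oxidation state 3 gives a d⁶ configuration. Co(III) has an exceptionally large octahedral splitting and is low-spin with essentially every ligand except fluoride. The d⁶ configuration leaves the e_g set evenly filled (or empty) — no strong Jahn–Teller driving force.

[Co(NO2)6]^4-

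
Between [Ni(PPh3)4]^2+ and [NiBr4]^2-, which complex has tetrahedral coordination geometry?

For [Ni(PPh3)4]^2+: Ligand charges: triphenylphosphine is neutral. With an overall charge of +2 the nickel centre must be in the +2 oxidation state. Nickel is a group-10 element; Ni(II) is therefore d⁸. Triphenylphosphine is a strong-field ligand (high in the spectrochemical series). A 3d d⁸ ion with strong-field ligands gains enough CFSE to favour square planar over tetrahedral. → square planar.
For [NiBr4]^2-: Ligand charges: each bromide is −1. With an overall charge of −2 the nickel centre must be in the +2 oxidation state. Group 10 minus oxidation state 2 gives a d⁸ configuration. Bromide is a weak-field ligand. With weak-field ligands the CFSE gain from square planar is small, so a 3d d⁸ ion takes the sterically preferred tetrahedral geometry. → tetrahedral.

[NiBr4]^2-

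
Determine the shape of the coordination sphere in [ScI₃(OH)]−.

tetrahedral

Summing ligand charges against the −1 overall charge gives an oxidation state of +3 for scandium.
Sc sits in group 3, so the d-electron count is 3 − 3 = 0.
Coordination number: 4.
A d⁰ ion has no crystal-field stabilisation preference between square planar and tetrahedral, so four ligands adopt the sterically favoured tetrahedral geometry.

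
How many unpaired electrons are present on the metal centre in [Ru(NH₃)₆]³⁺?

1 unpaired electron

Ammonia is neutral; balancing the +3 overall charge requires Ru(III).
Group 8 minus oxidation state 3 gives a d⁵ configuration.
The spin state decides the count: a 4d ion has a large Δₒ and is invariably low-spin.
An octahedral low-spin d⁵ ion is t₂g⁵e_g⁰, giving 1 unpaired electron.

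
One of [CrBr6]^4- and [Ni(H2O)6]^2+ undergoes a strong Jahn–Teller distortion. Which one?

[CrBr6]^4-: Ligand charges: each bromide is −1. With an overall charge of −4 the chromium centre must be in the +2 oxidation state. Group 6 minus oxidation state 2 gives a d⁴ configuration. Bromide is a weak-field ligand for a first-row metal, so the complex is high-spin. The t₂g³e_g¹ (high-spin) configuration has an unevenly filled e_g set; the Jahn–Teller theorem predicts a tetragonal distortion (typically axial elongation) to lift the degeneracy.
[Ni(H2O)6]^2+: Ligand charges: water is neutral. With an overall charge of +2 the nickel centre must be in the +2 oxidation state. Nickel is a group-10 element; Ni(II) is therefore d⁸. The d⁸ configuration leaves the e_g set evenly filled (or empty) — no strong Jahn–Teller driving force.

[CrBr6]^4-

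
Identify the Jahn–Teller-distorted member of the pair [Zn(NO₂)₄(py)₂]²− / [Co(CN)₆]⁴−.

[Co(CN)₆]⁴−

[Zn(NO₂)₄(py)₂]²−: Ligand charges: each nitro (N-bound nitrite) is −1; pyridine is neutral. With an overall charge of −2 the zinc centre must be in the +2 oxidation state. Zinc is a group-12 element; Zn(II) is therefore d¹⁰. The d¹⁰ configuration leaves the e_g set evenly filled (or empty) — no strong Jahn–Teller driving force.
[Co(CN)₆]⁴−: Ligand charges: each cyanide is −1. With an overall charge of −4 the cobalt centre must be in the +2 oxidation state. Group 9 minus oxidation state 2 gives a d⁷ configuration. Cyanide is a strong-field ligand (high in the spectrochemical series) for a first-row metal, so the complex is low-spin. The t₂g⁶e_g¹ (low-spin) configuration has an unevenly filled e_g set; the Jahn–Teller theorem predicts a tetragonal distortion (typically axial elongation) to lift the degeneracy.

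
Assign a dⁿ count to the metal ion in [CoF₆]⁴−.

d7

Ligand charges: each fluoride is −1. With an overall charge of −4 the cobalt centre must be in the +2 oxidation state.
Cobalt is a group-9 element; Co(II) is therefore d⁷.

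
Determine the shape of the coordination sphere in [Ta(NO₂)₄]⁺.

tetrahedral

Ligand charges: each nitro (N-bound nitrite) is −1. With an overall charge of +1 the tantalum centre must be in the +5 oxidation state.
Ta sits in group 5, so the d-electron count is 5 − 5 = 0.
Coordination number: 4.
A d⁰ ion has no crystal-field stabilisation preference between square planar and tetrahedral, so four ligands adopt the sterically favoured tetrahedral geometry.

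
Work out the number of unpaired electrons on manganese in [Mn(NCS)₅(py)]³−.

Summing ligand charges against the −3 overall charge gives an oxidation state of +2 for manganese.
Manganese is a group-7 element; Mn(II) is therefore d⁵.
The spin state decides the count: Isothiocyanate is a weak-field ligand for a first-row metal, so the complex is high-spin.
An octahedral high-spin d⁵ ion is t₂g³e_g², giving 5 unpaired electrons.

5 unpaired electrons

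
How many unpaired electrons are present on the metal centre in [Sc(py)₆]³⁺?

Pyridine is neutral; balancing the +3 overall charge requires Sc(III).
Scandium is a group-3 element; Sc(III) is therefore d⁰.
In an octahedral field the d⁰ configuration is t₂g⁰e_g⁰, giving 0 unpaired electrons.

0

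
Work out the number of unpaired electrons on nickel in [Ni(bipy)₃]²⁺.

2

Ligand charges: 2,2′-bipyridine is neutral. With an overall charge of +2 the nickel centre must be in the +2 oxidation state.
Nickel is a group-10 element; Ni(II) is therefore d⁸.
Counting donor atoms: 3×2,2′-bipyridine (bidentate) → 6 donors. Coordination number = 6.
In an octahedral field the d⁸ configuration is t₂g⁶e_g² (only one arrangement possible), giving 2 unpaired electrons.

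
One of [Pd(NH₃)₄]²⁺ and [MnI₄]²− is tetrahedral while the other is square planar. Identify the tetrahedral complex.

For [Pd(NH₃)₄]²⁺: Summing ligand charges against the +2 overall charge gives an oxidation state of +2 for palladium. Pd sits in group 10, so the d-electron count is 10 − 2 = 8. A 4d d⁸ ion has a large crystal-field splitting; square planar leaves the high-energy d_{x²−y²} orbital empty and maximises CFSE. → square planar.
For [MnI₄]²−: Ligand charges: each iodide is −1. With an overall charge of −2 the manganese centre must be in the +2 oxidation state. Manganese is a group-7 element; Mn(II) is therefore d⁵. A high-spin d⁵ ion has zero CFSE in either geometry, so four ligands adopt the sterically favoured tetrahedral geometry. → tetrahedral.

[MnI₄]²−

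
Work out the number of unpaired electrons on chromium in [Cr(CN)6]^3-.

3

Ligand charges: each cyanide is −1. With an overall charge of −3 the chromium centre must be in the +3 oxidation state.
Cr sits in group 6, so the d-electron count is 6 − 3 = 3.
In an octahedral field the d³ configuration is t₂g³e_g⁰ (only one arrangement possible), giving 3 unpaired electrons.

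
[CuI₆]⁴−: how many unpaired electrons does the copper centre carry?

Ligand charges: each iodide is −1. With an overall charge of −4 the copper centre must be in the +2 oxidation state.
Group 11 minus oxidation state 2 gives a d⁹ configuration.
In an octahedral field the d⁹ configuration is t₂g⁶e_g³ (only one arrangement possible), giving 1 unpaired electron.

1 unpaired electron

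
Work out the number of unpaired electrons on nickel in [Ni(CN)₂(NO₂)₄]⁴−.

Each cyanide is −1; each nitro (N-bound nitrite) is −1; balancing the −4 overall charge requires Ni(II).
Group 10 minus oxidation state 2 gives a d⁸ configuration.
In an octahedral field the d⁸ configuration is t₂g⁶e_g² (only one arrangement possible), giving 2 unpaired electrons.

2 unpaired electrons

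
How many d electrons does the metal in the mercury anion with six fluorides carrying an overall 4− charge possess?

d10

Each fluoride is −1; balancing the −4 overall charge requires Hg(II).
Group 12 minus oxidation state 2 gives a d¹⁰ configuration.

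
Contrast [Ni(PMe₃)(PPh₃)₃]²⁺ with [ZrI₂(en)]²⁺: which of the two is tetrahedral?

[ZrI₂(en)]²⁺

For [Ni(PMe₃)(PPh₃)₃]²⁺: Trimethylphosphine is neutral; triphenylphosphine is neutral; balancing the +2 overall charge requires Ni(II). Group 10 minus oxidation state 2 gives a d⁸ configuration. Trimethylphosphine and triphenylphosphine are strong-field ligands (high in the spectrochemical series). A 3d d⁸ ion with strong-field ligands gains enough CFSE to favour square planar over tetrahedral. → square planar.
For [ZrI₂(en)]²⁺: Summing ligand charges against the +2 overall charge gives an oxidation state of +4 for zirconium. Group 4 minus oxidation state 4 gives a d⁰ configuration. A d⁰ ion has no crystal-field stabilisation preference between square planar and tetrahedral, so four ligands adopt the sterically favoured tetrahedral geometry. → tetrahedral.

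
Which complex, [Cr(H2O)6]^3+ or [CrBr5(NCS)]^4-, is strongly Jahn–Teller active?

[Cr(H2O)6]^3+: Ligand charges: water is neutral. With an overall charge of +3 the chromium centre must be in the +3 oxidation state. Cr sits in group 6, so the d-electron count is 6 − 3 = 3. The d³ configuration leaves the e_g set evenly filled (or empty) — no strong Jahn–Teller driving force.
[CrBr5(NCS)]^4-: Summing ligand charges against the −4 overall charge gives an oxidation state of +2 for chromium. Chromium is a group-6 element; Cr(II) is therefore d⁴. Bromide and isothiocyanate are weak-field ligands for a first-row metal, so the complex is high-spin. The t₂g³e_g¹ (high-spin) configuration has an unevenly filled e_g set; the Jahn–Teller theorem predicts a tetragonal distortion (typically axial elongation) to lift the degeneracy.

[CrBr5(NCS)]^4-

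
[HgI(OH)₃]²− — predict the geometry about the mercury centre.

Each iodide is −1; each hydroxide is −1; balancing the −2 overall charge requires Hg(II).
Hg sits in group 12, so the d-electron count is 12 − 2 = 10.
Coordination number: 4.
A d¹⁰ ion has no crystal-field stabilisation preference between square planar and tetrahedral, so four ligands adopt the sterically favoured tetrahedral geometry.

tetrahedral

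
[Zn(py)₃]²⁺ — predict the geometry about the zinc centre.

Ligand charges: pyridine is neutral. With an overall charge of +2 the zinc centre must be in the +2 oxidation state.
Zn sits in group 12, so the d-electron count is 12 − 2 = 10.
With 3 monodentate ligands the coordination number is 3.
Three ligands around a d¹⁰ centre minimise repulsion in a trigonal-planar arrangement.

trigonal planar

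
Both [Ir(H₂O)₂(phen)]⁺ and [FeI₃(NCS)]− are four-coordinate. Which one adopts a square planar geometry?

[Ir(H₂O)₂(phen)]⁺

For [Ir(H₂O)₂(phen)]⁺: Summing ligand charges against the +1 overall charge gives an oxidation state of +1 for iridium. Iridium is a group-9 element; Ir(I) is therefore d⁸. A 5d d⁸ ion has a large crystal-field splitting; square planar leaves the high-energy d_{x²−y²} orbital empty and maximises CFSE. → square planar.
For [FeI₃(NCS)]−: Ligand charges: each iodide is −1; each isothiocyanate is −1. With an overall charge of −1 the iron centre must be in the +3 oxidation state. Iron is a group-8 element; Fe(III) is therefore d⁵. A high-spin d⁵ ion has zero CFSE in either geometry, so four ligands adopt the sterically favoured tetrahedral geometry. → tetrahedral.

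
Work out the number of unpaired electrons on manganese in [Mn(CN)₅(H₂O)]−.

Summing ligand charges against the −1 overall charge gives an oxidation state of +4 for manganese.
Manganese is a group-7 element; Mn(IV) is therefore d³.
In an octahedral field the d³ configuration is t₂g³e_g⁰ (only one arrangement possible), giving 3 unpaired electrons.

3 unpaired electrons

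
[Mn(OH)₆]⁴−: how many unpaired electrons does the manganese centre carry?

Each hydroxide is −1; balancing the −4 overall charge requires Mn(II).
Group 7 minus oxidation state 2 gives a d⁵ configuration.
The spin state decides the count: Hydroxide is a weak-field ligand for a first-row metal, so the complex is high-spin.
An octahedral high-spin d⁵ ion is t₂g³e_g², giving 5 unpaired electrons.

5 unpaired electrons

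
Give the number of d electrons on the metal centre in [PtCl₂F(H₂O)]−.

Summing ligand charges against the −1 overall charge gives an oxidation state of +2 for platinum.
Pt sits in group 10, so the d-electron count is 10 − 2 = 8.

d⁸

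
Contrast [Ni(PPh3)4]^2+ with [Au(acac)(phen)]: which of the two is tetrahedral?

For [Ni(PPh3)4]^2+: Summing ligand charges against the +2 overall charge gives an oxidation state of +2 for nickel. Ni sits in group 10, so the d-electron count is 10 − 2 = 8. Triphenylphosphine is a strong-field ligand (high in the spectrochemical series). A 3d d⁸ ion with strong-field ligands gains enough CFSE to favour square planar over tetrahedral. → square planar.
For [Au(acac)(phen)]: Ligand charges: each acetylacetonate is −1; 1,10-phenanthroline is neutral. With an overall charge of 0 the gold centre must be in the +1 oxidation state. Gold is a group-11 element; Au(I) is therefore d¹⁰. A d¹⁰ ion has no crystal-field stabilisation preference between square planar and tetrahedral, so four ligands adopt the sterically favoured tetrahedral geometry. → tetrahedral.

[Au(acac)(phen)]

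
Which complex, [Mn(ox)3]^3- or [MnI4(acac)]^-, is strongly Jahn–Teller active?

[Mn(ox)3]^3-: Each oxalate is −2; balancing the −3 overall charge requires Mn(III). Group 7 minus oxidation state 3 gives a d⁴ configuration. Oxalate is a weak-field ligand for a first-row metal, so the complex is high-spin. The t₂g³e_g¹ (high-spin) configuration has an unevenly filled e_g set; the Jahn–Teller theorem predicts a tetragonal distortion (typically axial elongation) to lift the degeneracy.
[MnI4(acac)]^-: Each iodide is −1; each acetylacetonate is −1; balancing the −1 overall charge requires Mn(IV). Group 7 minus oxidation state 4 gives a d³ configuration. The d³ configuration leaves the e_g set evenly filled (or empty) — no strong Jahn–Teller driving force.

[Mn(ox)3]^3-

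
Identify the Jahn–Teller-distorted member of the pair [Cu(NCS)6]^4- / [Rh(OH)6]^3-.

[Cu(NCS)6]^4-

[Cu(NCS)6]^4-: Summing ligand charges against the −4 overall charge gives an oxidation state of +2 for copper. Group 11 minus oxidation state 2 gives a d⁹ configuration. The t₂g⁶e_g³ configuration has an unevenly filled e_g set; the Jahn–Teller theorem predicts a tetragonal distortion (typically axial elongation) to lift the degeneracy.
[Rh(OH)6]^3-: Summing ligand charges against the −3 overall charge gives an oxidation state of +3 for rhodium. Rh sits in group 9, so the d-electron count is 9 − 3 = 6. A 4d ion has a large Δₒ and is invariably low-spin. The d⁶ configuration leaves the e_g set evenly filled (or empty) — no strong Jahn–Teller driving force.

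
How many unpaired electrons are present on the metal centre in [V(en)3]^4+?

Summing ligand charges against the +4 overall charge gives an oxidation state of +4 for vanadium.
V sits in group 5, so the d-electron count is 5 − 4 = 1.
Counting donor atoms: 3×ethylenediamine (bidentate) → 6 donors. Coordination number = 6.
In an octahedral field the d¹ configuration is t₂g¹e_g⁰ (only one arrangement possible), giving 1 unpaired electron.

1 unpaired electron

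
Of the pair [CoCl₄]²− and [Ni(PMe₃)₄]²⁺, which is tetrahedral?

For [CoCl₄]²−: Ligand charges: each chloride is −1. With an overall charge of −2 the cobalt centre must be in the +2 oxidation state. Group 9 minus oxidation state 2 gives a d⁷ configuration. For a high-spin 3d d⁷ ion with weak-field ligands the small Δₜ gives little square-planar CFSE advantage, so four ligands adopt the sterically favoured tetrahedral geometry. → tetrahedral.
For [Ni(PMe₃)₄]²⁺: Trimethylphosphine is neutral; balancing the +2 overall charge requires Ni(II). Group 10 minus oxidation state 2 gives a d⁸ configuration. Trimethylphosphine is a strong-field ligand (high in the spectrochemical series). A 3d d⁸ ion with strong-field ligands gains enough CFSE to favour square planar over tetrahedral. → square planar.

[CoCl₄]²−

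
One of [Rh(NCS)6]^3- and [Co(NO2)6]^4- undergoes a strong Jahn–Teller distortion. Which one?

[Rh(NCS)6]^3-: Summing ligand charges against the −3 overall charge gives an oxidation state of +3 for rhodium. Rhodium is a group-9 element; Rh(III) is therefore d⁶. A 4d ion has a large Δₒ and is invariably low-spin. The d⁶ configuration leaves the e_g set evenly filled (or empty) — no strong Jahn–Teller driving force.
[Co(NO2)6]^4-: Summing ligand charges against the −4 overall charge gives an oxidation state of +2 for cobalt. Group 9 minus oxidation state 2 gives a d⁷ configuration. Nitro (N-bound nitrite) is a strong-field ligand (high in the spectrochemical series) for a first-row metal, so the complex is low-spin. The t₂g⁶e_g¹ (low-spin) configuration has an unevenly filled e_g set; the Jahn–Teller theorem predicts a tetragonal distortion (typically axial elongation) to lift the degeneracy.

[Co(NO2)6]^4-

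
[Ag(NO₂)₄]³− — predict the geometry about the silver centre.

tetrahedral

Each nitro (N-bound nitrite) is −1; balancing the −3 overall charge requires Ag(I).
Group 11 minus oxidation state 1 gives a d¹⁰ configuration.
With 4 monodentate ligands the coordination number is 4.
A d¹⁰ ion has no crystal-field stabilisation preference between square planar and tetrahedral, so four ligands adopt the sterically favoured tetrahedral geometry.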